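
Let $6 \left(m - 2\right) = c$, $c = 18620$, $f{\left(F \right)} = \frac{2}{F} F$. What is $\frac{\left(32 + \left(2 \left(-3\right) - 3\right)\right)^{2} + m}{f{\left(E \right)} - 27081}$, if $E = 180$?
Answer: $- \frac{10903}{81237} \approx -0.13421$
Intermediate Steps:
$f{\left(F \right)} = 2$
$m = \frac{9316}{3}$ ($m = 2 + \frac{1}{6} \cdot 18620 = 2 + \frac{9310}{3} = \frac{9316}{3} \approx 3105.3$)
$\frac{\left(32 + \left(2 \left(-3\right) - 3\right)\right)^{2} + m}{f{\left(E \right)} - 27081} = \frac{\left(32 + \left(2 \left(-3\right) - 3\right)\right)^{2} + \frac{9316}{3}}{2 - 27081} = \frac{\left(32 - 9\right)^{2} + \frac{9316}{3}}{-27079} = \left(\left(32 - 9\right)^{2} + \frac{9316}{3}\right) \left(- \frac{1}{27079}\right) = \left(23^{2} + \frac{9316}{3}\right) \left(- \frac{1}{27079}\right) = \left(529 + \frac{9316}{3}\right) \left(- \frac{1}{27079}\right) = \frac{10903}{3} \left(- \frac{1}{27079}\right) = - \frac{10903}{81237}$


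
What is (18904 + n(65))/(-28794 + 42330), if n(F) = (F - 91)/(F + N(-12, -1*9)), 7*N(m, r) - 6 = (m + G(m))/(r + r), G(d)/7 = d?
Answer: 13223075/9468432 ≈ 1.3965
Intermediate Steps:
G(d) = 7*d
N(m, r) = 6/7 + 4*m/(7*r) (N(m, r) = 6/7 + ((m + 7*m)/(r + r))/7 = 6/7 + ((8*m)/((2*r)))/7 = 6/7 + ((8*m)*(1/(2*r)))/7 = 6/7 + (4*m/r)/7 = 6/7 + 4*m/(7*r))
n(F) = (-91 + F)/(34/21 + F) (n(F) = (F - 91)/(F + 2*(2*(-12) + 3*(-1*9))/(7*((-1*9)))) = (-91 + F)/(F + (2/7)*(-24 + 3*(-9))/(-9)) = (-91 + F)/(F + (2/7)*(-⅑)*(-24 - 27)) = (-91 + F)/(F + (2/7)*(-⅑)*(-51)) = (-91 + F)/(F + 34/21) = (-91 + F)/(34/21 + F))
(18904 + n(65))/(-28794 + 42330) = (18904 + 21*(-91 + 65)/(34 + 21*65))/(-28794 + 42330) = (18904 + 21*(-26)/(34 + 1365))/13536 = (18904 + 21*(-26)/1399)*(1/13536) = (18904 + 21*(1/1399)*(-26))*(1/13536) = (18904 - 546/1399)*(1/13536) = (26446150/1399)*(1/13536) = 13223075/9468432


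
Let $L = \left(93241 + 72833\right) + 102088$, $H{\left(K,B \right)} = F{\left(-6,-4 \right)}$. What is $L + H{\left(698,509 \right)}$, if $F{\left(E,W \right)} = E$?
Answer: $268156$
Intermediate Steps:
$H{\left(K,B \right)} = -6$
$L = 268162$ ($L = 166074 + 102088 = 268162$)
$L + H{\left(698,509 \right)} = 268162 - 6 = 268156$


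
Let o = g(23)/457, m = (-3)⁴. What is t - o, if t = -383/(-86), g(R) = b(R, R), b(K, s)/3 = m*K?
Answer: -305623/39302 ≈ -7.7763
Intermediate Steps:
m = 81
b(K, s) = 243*K (b(K, s) = 3*(81*K) = 243*K)
g(R) = 243*R
t = 383/86 (t = -383*(-1/86) = 383/86 ≈ 4.4535)
o = 5589/457 (o = (243*23)/457 = 5589*(1/457) = 5589/457 ≈ 12.230)
t - o = 383/86 - 1*5589/457 = 383/86 - 5589/457 = -305623/39302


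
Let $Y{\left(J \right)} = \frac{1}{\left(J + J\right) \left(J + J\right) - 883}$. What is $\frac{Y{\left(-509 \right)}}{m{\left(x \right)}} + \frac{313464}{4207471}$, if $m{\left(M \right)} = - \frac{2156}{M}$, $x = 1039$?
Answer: $\frac{699776046194975}{9392803684256916} \approx 0.074501$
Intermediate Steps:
$Y{\left(J \right)} = \frac{1}{-883 + 4 J^{2}}$ ($Y{\left(J \right)} = \frac{1}{2 J 2 J - 883} = \frac{1}{4 J^{2} - 883} = \frac{1}{-883 + 4 J^{2}}$)
$\frac{Y{\left(-509 \right)}}{m{\left(x \right)}} + \frac{313464}{4207471} = \frac{1}{\left(-883 + 4 \left(-509\right)^{2}\right) \left(- \frac{2156}{1039}\right)} + \frac{313464}{4207471} = \frac{1}{\left(-883 + 4 \cdot 259081\right) \left(\left(-2156\right) \frac{1}{1039}\right)} + 313464 \cdot \frac{1}{4207471} = \frac{1}{\left(-883 + 1036324\right) \left(- \frac{2156}{1039}\right)} + \frac{313464}{4207471} = \frac{1}{1035441} \left(- \frac{1039}{2156}\right) + \frac{313464}{4207471} = - \frac{1039}{2232410796} + \frac{313464}{4207471} = \frac{699776046194975}{9392803684256916}$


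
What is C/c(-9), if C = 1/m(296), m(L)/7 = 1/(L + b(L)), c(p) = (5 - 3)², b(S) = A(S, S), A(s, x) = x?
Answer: 148/7 ≈ 21.143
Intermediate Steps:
b(S) = S
c(p) = 4 (c(p) = 2² = 4)
m(L) = 7/(2*L) (m(L) = 7/(L + L) = 7/((2*L)) = 7*(1/(2*L)) = 7/(2*L))
C = 592/7 (C = 1/((7/2)/296) = 1/((7/2)*(1/296)) = 1/(7/592) = 592/7 ≈ 84.571)
C/c(-9) = (592/7)/4 = (592/7)*(¼) = 148/7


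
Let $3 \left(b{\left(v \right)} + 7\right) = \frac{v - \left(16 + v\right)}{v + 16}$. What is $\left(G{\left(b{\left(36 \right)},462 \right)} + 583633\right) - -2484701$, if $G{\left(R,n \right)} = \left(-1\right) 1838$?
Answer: $3066496$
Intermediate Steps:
$b{\left(v \right)} = -7 - \frac{16}{3 \left(16 + v\right)}$ ($b{\left(v \right)} = -7 + \frac{\left(v - \left(16 + v\right)\right) \frac{1}{v + 16}}{3} = -7 + \frac{\left(-16\right) \frac{1}{16 + v}}{3} = -7 - \frac{16}{3 \left(16 + v\right)}$)
$G{\left(R,n \right)} = -1838$
$\left(G{\left(b{\left(36 \right)},462 \right)} + 583633\right) - -2484701 = \left(-1838 + 583633\right) - -2484701 = 581795 + 2484701 = 3066496$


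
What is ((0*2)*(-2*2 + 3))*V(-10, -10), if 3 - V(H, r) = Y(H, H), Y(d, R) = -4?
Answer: 0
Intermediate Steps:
V(H, r) = 7 (V(H, r) = 3 - 1*(-4) = 3 + 4 = 7)
((0*2)*(-2*2 + 3))*V(-10, -10) = ((0*2)*(-2*2 + 3))*7 = (0*(-4 + 3))*7 = (0*(-1))*7 = 0*7 = 0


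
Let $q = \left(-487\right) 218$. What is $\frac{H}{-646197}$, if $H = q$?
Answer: $\frac{106166}{646197} \approx 0.16429$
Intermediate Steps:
$q = -106166$
$H = -106166$
$\frac{H}{-646197} = - \frac{106166}{-646197} = \left(-106166\right) \left(- \frac{1}{646197}\right) = \frac{106166}{646197}$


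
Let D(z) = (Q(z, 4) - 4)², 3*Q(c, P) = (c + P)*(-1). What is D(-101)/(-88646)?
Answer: -7225/797814 ≈ -0.0090560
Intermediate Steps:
Q(c, P) = -P/3 - c/3 (Q(c, P) = ((c + P)*(-1))/3 = ((P + c)*(-1))/3 = (-P - c)/3 = -P/3 - c/3)
D(z) = (-16/3 - z/3)² (D(z) = ((-⅓*4 - z/3) - 4)² = ((-4/3 - z/3) - 4)² = (-16/3 - z/3)²)
D(-101)/(-88646) = ((16 - 101)²/9)/(-88646) = ((⅑)*(-85)²)*(-1/88646) = ((⅑)*7225)*(-1/88646) = (7225/9)*(-1/88646) = -7225/797814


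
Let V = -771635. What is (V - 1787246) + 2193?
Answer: -2556688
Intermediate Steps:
(V - 1787246) + 2193 = (-771635 - 1787246) + 2193 = -2558881 + 2193 = -2556688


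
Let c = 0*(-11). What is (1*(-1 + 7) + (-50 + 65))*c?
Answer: 0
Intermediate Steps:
c = 0
(1*(-1 + 7) + (-50 + 65))*c = (1*(-1 + 7) + (-50 + 65))*0 = (1*6 + 15)*0 = (6 + 15)*0 = 21*0 = 0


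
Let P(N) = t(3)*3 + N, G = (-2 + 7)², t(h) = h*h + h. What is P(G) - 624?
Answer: -563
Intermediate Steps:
t(h) = h + h² (t(h) = h² + h = h + h²)
G = 25 (G = 5² = 25)
P(N) = 36 + N (P(N) = (3*(1 + 3))*3 + N = (3*4)*3 + N = 12*3 + N = 36 + N)
P(G) - 624 = (36 + 25) - 624 = 61 - 624 = -563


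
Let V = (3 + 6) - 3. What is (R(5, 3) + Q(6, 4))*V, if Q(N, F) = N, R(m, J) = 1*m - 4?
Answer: 42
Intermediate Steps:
R(m, J) = -4 + m (R(m, J) = m - 4 = -4 + m)
V = 6 (V = 9 - 3 = 6)
(R(5, 3) + Q(6, 4))*V = ((-4 + 5) + 6)*6 = (1 + 6)*6 = 7*6 = 42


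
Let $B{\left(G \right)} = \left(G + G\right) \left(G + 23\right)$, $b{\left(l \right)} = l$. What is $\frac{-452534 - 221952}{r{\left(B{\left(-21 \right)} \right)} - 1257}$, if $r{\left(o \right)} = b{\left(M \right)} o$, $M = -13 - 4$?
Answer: $- \frac{674486}{171} \approx -3944.4$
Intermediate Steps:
$M = -17$
$B{\left(G \right)} = 2 G \left(23 + G\right)$
$r{\left(o \right)} = - 17 o$
$\frac{-452534 - 221952}{r{\left(B{\left(-21 \right)} \right)} - 1257} = \frac{-452534 - 221952}{- 17 \cdot 2 \left(-21\right) \left(23 - 21\right) - 1257} = - \frac{674486}{- 17 \cdot 2 \left(-21\right) 2 - 1257} = - \frac{674486}{\left(-17\right) \left(-84\right) - 1257} = - \frac{674486}{1428 - 1257} = - \frac{674486}{171}$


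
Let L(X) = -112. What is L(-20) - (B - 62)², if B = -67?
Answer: -16753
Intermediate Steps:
L(-20) - (B - 62)² = -112 - (-67 - 62)² = -112 - 1*(-129)² = -112 - 1*16641 = -112 - 16641 = -16753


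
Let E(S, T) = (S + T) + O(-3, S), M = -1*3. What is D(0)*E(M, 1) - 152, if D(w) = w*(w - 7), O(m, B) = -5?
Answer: -152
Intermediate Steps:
M = -3
E(S, T) = -5 + S + T (E(S, T) = (S + T) - 5 = -5 + S + T)
D(w) = w*(-7 + w)
D(0)*E(M, 1) - 152 = (0*(-7 + 0))*(-5 - 3 + 1) - 152 = (0*(-7))*(-7) - 152 = 0*(-7) - 152 = 0 - 152 = -152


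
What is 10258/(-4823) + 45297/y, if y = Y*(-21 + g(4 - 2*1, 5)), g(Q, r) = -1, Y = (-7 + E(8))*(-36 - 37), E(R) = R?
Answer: 201993083/7745738 ≈ 26.078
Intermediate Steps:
Y = -73 (Y = (-7 + 8)*(-36 - 37) = 1*(-73) = -73)
y = 1606 (y = -73*(-21 - 1) = -73*(-22) = 1606)
10258/(-4823) + 45297/y = 10258/(-4823) + 45297/1606 = 10258*(-1/4823) + 45297*(1/1606) = -10258/4823 + 45297/1606 = 201993083/7745738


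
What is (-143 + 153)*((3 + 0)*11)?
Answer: 330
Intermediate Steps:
(-143 + 153)*((3 + 0)*11) = 10*(3*11) = 10*33 = 330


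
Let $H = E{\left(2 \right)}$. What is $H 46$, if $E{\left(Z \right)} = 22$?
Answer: $1012$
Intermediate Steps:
$H = 22$
$H 46 = 22 \cdot 46 = 1012$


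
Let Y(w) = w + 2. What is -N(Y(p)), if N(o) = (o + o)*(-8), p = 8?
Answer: 160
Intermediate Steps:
Y(w) = 2 + w
N(o) = -16*o (N(o) = (2*o)*(-8) = -16*o)
-N(Y(p)) = -(-16)*(2 + 8) = -(-16)*10 = -1*(-160) = 160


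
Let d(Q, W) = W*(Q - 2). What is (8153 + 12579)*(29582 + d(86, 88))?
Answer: 766544968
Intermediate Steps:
d(Q, W) = W*(-2 + Q)
(8153 + 12579)*(29582 + d(86, 88)) = (8153 + 12579)*(29582 + 88*(-2 + 86)) = 20732*(29582 + 88*84) = 20732*(29582 + 7392) = 20732*36974 = 766544968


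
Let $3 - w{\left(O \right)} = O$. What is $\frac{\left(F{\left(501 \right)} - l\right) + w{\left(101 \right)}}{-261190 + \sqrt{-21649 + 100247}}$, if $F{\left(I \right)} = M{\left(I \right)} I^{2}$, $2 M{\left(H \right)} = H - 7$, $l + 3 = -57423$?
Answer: $- \frac{736728838375}{3100915341} - \frac{5641325 \sqrt{78598}}{6201830682} \approx -237.84$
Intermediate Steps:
$l = -57426$ ($l = -3 - 57423 = -57426$)
$M{\left(H \right)} = - \frac{7}{2} + \frac{H}{2}$ ($M{\left(H \right)} = \frac{H - 7}{2} = \frac{-7 + H}{2} = - \frac{7}{2} + \frac{H}{2}$)
$w{\left(O \right)} = 3 - O$
$F{\left(I \right)} = I^{2} \left(- \frac{7}{2} + \frac{I}{2}\right)$ ($F{\left(I \right)} = \left(- \frac{7}{2} + \frac{I}{2}\right) I^{2} = I^{2} \left(- \frac{7}{2} + \frac{I}{2}\right)$)
$\frac{\left(F{\left(501 \right)} - l\right) + w{\left(101 \right)}}{-261190 + \sqrt{-21649 + 100247}} = \frac{\left(\frac{501^{2} \left(-7 + 501\right)}{2} - -57426\right) + \left(3 - 101\right)}{-261190 + \sqrt{-21649 + 100247}} = \frac{\left(\frac{1}{2} \cdot 251001 \cdot 494 + 57426\right) + \left(3 - 101\right)}{-261190 + \sqrt{78598}} = \frac{\left(61997247 + 57426\right) - 98}{-261190 + \sqrt{78598}} = \frac{62054673 - 98}{-261190 + \sqrt{78598}} = \frac{62054575}{-261190 + \sqrt{78598}}$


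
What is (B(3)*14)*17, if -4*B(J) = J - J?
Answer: 0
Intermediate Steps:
B(J) = 0 (B(J) = -(J - J)/4 = -¼*0 = 0)
(B(3)*14)*17 = (0*14)*17 = 0*17 = 0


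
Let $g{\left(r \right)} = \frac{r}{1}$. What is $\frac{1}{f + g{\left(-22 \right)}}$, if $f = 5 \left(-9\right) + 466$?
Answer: $\frac{1}{399} \approx 0.0025063$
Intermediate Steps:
$g{\left(r \right)} = r$ ($g{\left(r \right)} = r 1 = r$)
$f = 421$ ($f = -45 + 466 = 421$)
$\frac{1}{f + g{\left(-22 \right)}} = \frac{1}{421 - 22} = \frac{1}{399}$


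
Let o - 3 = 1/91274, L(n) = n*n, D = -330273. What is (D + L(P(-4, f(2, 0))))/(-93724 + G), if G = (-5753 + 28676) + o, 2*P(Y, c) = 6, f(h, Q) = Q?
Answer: 30144516336/6462016651 ≈ 4.6649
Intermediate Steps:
P(Y, c) = 3 (P(Y, c) = (½)*6 = 3)
L(n) = n²
o = 273823/91274 (o = 3 + 1/91274 = 273823/91274 ≈ 3.0000)
G = 2092547725/91274 (G = (-5753 + 28676) + 273823/91274 = 22923 + 273823/91274 = 2092547725/91274 ≈ 22926.)
(D + L(P(-4, f(2, 0))))/(-93724 + G) = (-330273 + 3²)/(-93724 + 2092547725/91274) = (-330273 + 9)/(-6462016651/91274) = -330264*(-91274/6462016651) = 30144516336/6462016651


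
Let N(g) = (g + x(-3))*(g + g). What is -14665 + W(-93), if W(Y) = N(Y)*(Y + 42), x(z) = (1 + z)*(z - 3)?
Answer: -783031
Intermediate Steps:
x(z) = (1 + z)*(-3 + z)
N(g) = 2*g*(12 + g) (N(g) = (g + (-3 + (-3)**2 - 2*(-3)))*(g + g) = (g + (-3 + 9 + 6))*(2*g) = (g + 12)*(2*g) = (12 + g)*(2*g) = 2*g*(12 + g))
W(Y) = 2*Y*(12 + Y)*(42 + Y) (W(Y) = (2*Y*(12 + Y))*(Y + 42) = (2*Y*(12 + Y))*(42 + Y) = 2*Y*(12 + Y)*(42 + Y))
-14665 + W(-93) = -14665 + 2*(-93)*(12 - 93)*(42 - 93) = -14665 + 2*(-93)*(-81)*(-51) = -14665 - 768366 = -783031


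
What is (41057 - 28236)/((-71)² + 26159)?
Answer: 12821/31200 ≈ 0.41093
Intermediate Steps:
(41057 - 28236)/((-71)² + 26159) = 12821/(5041 + 26159) = 12821/31200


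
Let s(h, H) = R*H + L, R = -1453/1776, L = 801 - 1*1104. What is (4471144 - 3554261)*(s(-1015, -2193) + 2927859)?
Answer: 1590035847005485/592 ≈ 2.6859e+12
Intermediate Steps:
L = -303 (L = 801 - 1104 = -303)
R = -1453/1776 (R = -1453*1/1776 = -1453/1776 ≈ -0.81813)
s(h, H) = -303 - 1453*H/1776 (s(h, H) = -1453*H/1776 - 303 = -303 - 1453*H/1776)
(4471144 - 3554261)*(s(-1015, -2193) + 2927859) = (4471144 - 3554261)*((-303 - 1453/1776*(-2193)) + 2927859) = 916883*((-303 + 1062143/592) + 2927859) = 916883*(882767/592 + 2927859) = 916883*(1734175295/592) = 1590035847005485/592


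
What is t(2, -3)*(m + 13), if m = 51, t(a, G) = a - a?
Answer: 0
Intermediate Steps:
t(a, G) = 0
t(2, -3)*(m + 13) = 0*(51 + 13) = 0*64 = 0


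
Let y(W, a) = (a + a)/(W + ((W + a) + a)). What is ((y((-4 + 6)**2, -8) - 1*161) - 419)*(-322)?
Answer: 186116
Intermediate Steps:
y(W, a) = 2*a/(2*W + 2*a) (y(W, a) = (2*a)/(W + (W + 2*a)) = (2*a)/(2*W + 2*a) = 2*a/(2*W + 2*a))
((y((-4 + 6)**2, -8) - 1*161) - 419)*(-322) = ((-8/((-4 + 6)**2 - 8) - 1*161) - 419)*(-322) = ((-8/(2**2 - 8) - 161) - 419)*(-322) = ((-8/(4 - 8) - 161) - 419)*(-322) = ((-8/(-4) - 161) - 419)*(-322) = ((-8*(-1/4) - 161) - 419)*(-322) = ((2 - 161) - 419)*(-322) = (-159 - 419)*(-322) = -578*(-322) = 186116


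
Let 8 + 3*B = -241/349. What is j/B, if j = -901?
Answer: 314449/1011 ≈ 311.03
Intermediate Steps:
B = -1011/349 (B = -8/3 + (-241/349)/3 = -8/3 + (-241*1/349)/3 = -8/3 + (⅓)*(-241/349) = -8/3 - 241/1047 = -1011/349 ≈ -2.8968)
j/B = -901/(-1011/349) = -901*(-349/1011) = 314449/1011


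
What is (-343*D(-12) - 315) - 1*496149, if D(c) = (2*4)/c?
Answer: -1488706/3 ≈ -4.9624e+5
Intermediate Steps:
D(c) = 8/c
(-343*D(-12) - 315) - 1*496149 = (-2744/(-12) - 315) - 1*496149 = (-2744*(-1)/12 - 315) - 496149 = (-343*(-2/3) - 315) - 496149 = (686/3 - 315) - 496149 = -259/3 - 496149 = -1488706/3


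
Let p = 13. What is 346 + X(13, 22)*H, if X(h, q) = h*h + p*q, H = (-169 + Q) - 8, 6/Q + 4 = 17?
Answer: -79979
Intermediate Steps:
Q = 6/13 (Q = 6/(-4 + 17) = 6/13 ≈ 0.46154)
H = -2295/13 (H = (-169 + 6/13) - 8 = -2191/13 - 8 = -2295/13 ≈ -176.54)
X(h, q) = h² + 13*q (X(h, q) = h*h + 13*q = h² + 13*q)
346 + X(13, 22)*H = 346 + (13² + 13*22)*(-2295/13) = 346 + (169 + 286)*(-2295/13) = 346 + 455*(-2295/13) = 346 - 80325 = -79979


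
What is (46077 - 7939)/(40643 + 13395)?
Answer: 19069/27019 ≈ 0.70576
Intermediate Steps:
(46077 - 7939)/(40643 + 13395) = 38138/54038 = 38138*(1/54038) = 19069/27019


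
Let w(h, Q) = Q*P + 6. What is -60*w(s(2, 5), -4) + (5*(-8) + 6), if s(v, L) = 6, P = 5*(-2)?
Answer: -2794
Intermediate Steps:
P = -10
w(h, Q) = 6 - 10*Q (w(h, Q) = Q*(-10) + 6 = -10*Q + 6 = 6 - 10*Q)
-60*w(s(2, 5), -4) + (5*(-8) + 6) = -60*(6 - 10*(-4)) + (5*(-8) + 6) = -60*(6 + 40) + (-40 + 6) = -60*46 - 34 = -2760 - 34 = -2794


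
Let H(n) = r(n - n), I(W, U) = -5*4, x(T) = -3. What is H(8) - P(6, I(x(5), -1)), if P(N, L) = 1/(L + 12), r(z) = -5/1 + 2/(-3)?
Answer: -133/24 ≈ -5.5417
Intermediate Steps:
I(W, U) = -20
r(z) = -17/3 (r(z) = -5*1 + 2*(-1/3) = -5 - 2/3 = -17/3)
P(N, L) = 1/(12 + L)
H(n) = -17/3
H(8) - P(6, I(x(5), -1)) = -17/3 - 1/(12 - 20) = -17/3 - 1/(-8) = -17/3 - 1*(-1/8) = -17/3 + 1/8 = -133/24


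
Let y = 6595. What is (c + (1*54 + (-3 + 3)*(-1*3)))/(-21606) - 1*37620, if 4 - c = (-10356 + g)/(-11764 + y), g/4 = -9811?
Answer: -2100727522441/55840707 ≈ -37620.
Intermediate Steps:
g = -39244 (g = 4*(-9811) = -39244)
c = -28924/5169 (c = 4 - (-10356 - 39244)/(-11764 + 6595) = 4 - (-49600)/(-5169) = 4 - (-49600)*(-1)/5169 = 4 - 1*49600/5169 = 4 - 49600/5169 = -28924/5169 ≈ -5.5957)
(c + (1*54 + (-3 + 3)*(-1*3)))/(-21606) - 1*37620 = (-28924/5169 + (1*54 + (-3 + 3)*(-1*3)))/(-21606) - 1*37620 = (-28924/5169 + (54 + 0*(-3)))*(-1/21606) - 37620 = (-28924/5169 + (54 + 0))*(-1/21606) - 37620 = (-28924/5169 + 54)*(-1/21606) - 37620 = (250202/5169)*(-1/21606) - 37620 = -125101/55840707 - 37620 = -2100727522441/55840707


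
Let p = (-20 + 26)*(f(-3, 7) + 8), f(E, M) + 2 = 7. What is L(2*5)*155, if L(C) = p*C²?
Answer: 1209000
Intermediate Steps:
f(E, M) = 5 (f(E, M) = -2 + 7 = 5)
p = 78 (p = (-20 + 26)*(5 + 8) = 6*13 = 78)
L(C) = 78*C²
L(2*5)*155 = (78*(2*5)²)*155 = (78*10²)*155 = (78*100)*155 = 7800*155 = 1209000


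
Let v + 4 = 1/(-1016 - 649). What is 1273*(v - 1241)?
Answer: -2638834798/1665 ≈ -1.5849e+6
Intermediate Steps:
v = -6661/1665 (v = -4 + 1/(-1016 - 649) = -4 + 1/(-1665) = -4 - 1/1665 = -6661/1665 ≈ -4.0006)
1273*(v - 1241) = 1273*(-6661/1665 - 1241) = 1273*(-2072926/1665) = -2638834798/1665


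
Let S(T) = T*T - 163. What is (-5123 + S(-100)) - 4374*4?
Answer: -12782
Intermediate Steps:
S(T) = -163 + T² (S(T) = T² - 163 = -163 + T²)
(-5123 + S(-100)) - 4374*4 = (-5123 + (-163 + (-100)²)) - 4374*4 = (-5123 + (-163 + 10000)) - 17496 = (-5123 + 9837) - 17496 = 4714 - 17496 = -12782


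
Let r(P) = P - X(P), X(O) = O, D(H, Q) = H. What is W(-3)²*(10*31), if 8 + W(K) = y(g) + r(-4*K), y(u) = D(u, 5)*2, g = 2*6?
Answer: 79360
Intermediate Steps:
r(P) = 0 (r(P) = P - P = 0)
g = 12
y(u) = 2*u (y(u) = u*2 = 2*u)
W(K) = 16 (W(K) = -8 + (2*12 + 0) = -8 + (24 + 0) = -8 + 24 = 16)
W(-3)²*(10*31) = 16²*(10*31) = 256*310 = 79360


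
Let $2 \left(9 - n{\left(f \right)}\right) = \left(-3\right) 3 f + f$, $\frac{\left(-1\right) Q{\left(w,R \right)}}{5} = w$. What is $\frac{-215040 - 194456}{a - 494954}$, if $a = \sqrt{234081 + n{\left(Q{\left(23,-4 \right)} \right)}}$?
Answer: $\frac{1661325272}{2008026463} + \frac{204748 \sqrt{233630}}{122489614243} \approx 0.82815$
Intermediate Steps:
$Q{\left(w,R \right)} = - 5 w$
$n{\left(f \right)} = 9 + 4 f$ ($n{\left(f \right)} = 9 - \frac{\left(-3\right) 3 f + f}{2} = 9 - \frac{- 9 f + f}{2} = 9 - \frac{\left(-8\right) f}{2} = 9 + 4 f$)
$a = \sqrt{233630}$ ($a = \sqrt{234081 + \left(9 + 4 \left(\left(-5\right) 23\right)\right)} = \sqrt{234081 + \left(9 + 4 \left(-115\right)\right)} = \sqrt{234081 + \left(9 - 460\right)} = \sqrt{234081 - 451} = \sqrt{233630} \approx 483.35$)
$\frac{-215040 - 194456}{a - 494954} = \frac{-215040 - 194456}{\sqrt{233630} - 494954} = - \frac{409496}{-494954 + \sqrt{233630}}$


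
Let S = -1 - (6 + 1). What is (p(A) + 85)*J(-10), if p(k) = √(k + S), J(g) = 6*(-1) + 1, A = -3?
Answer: -425 - 5*I*√11 ≈ -425.0 - 16.583*I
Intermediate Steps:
J(g) = -5 (J(g) = -6 + 1 = -5)
S = -8 (S = -1 - 1*7 = -1 - 7 = -8)
p(k) = √(-8 + k) (p(k) = √(k - 8) = √(-8 + k))
(p(A) + 85)*J(-10) = (√(-8 - 3) + 85)*(-5) = (√(-11) + 85)*(-5) = (I*√11 + 85)*(-5) = (85 + I*√11)*(-5) = -425 - 5*I*√11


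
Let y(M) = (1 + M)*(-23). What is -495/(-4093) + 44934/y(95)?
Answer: -30470317/1506224 ≈ -20.230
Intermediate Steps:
y(M) = -23 - 23*M
-495/(-4093) + 44934/y(95) = -495/(-4093) + 44934/(-23 - 23*95) = -495*(-1/4093) + 44934/(-23 - 2185) = 495/4093 + 44934/(-2208) = 495/4093 + 44934*(-1/2208) = 495/4093 - 7489/368 = -30470317/1506224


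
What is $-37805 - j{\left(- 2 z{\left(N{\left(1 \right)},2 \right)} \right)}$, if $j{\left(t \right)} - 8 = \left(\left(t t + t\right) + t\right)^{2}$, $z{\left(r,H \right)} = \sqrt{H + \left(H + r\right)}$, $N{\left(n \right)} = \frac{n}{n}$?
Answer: $-38293 + 160 \sqrt{5} \approx -37935.0$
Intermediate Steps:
$N{\left(n \right)} = 1$
$z{\left(r,H \right)} = \sqrt{r + 2 H}$
$j{\left(t \right)} = 8 + \left(t^{2} + 2 t\right)^{2}$ ($j{\left(t \right)} = 8 + \left(\left(t t + t\right) + t\right)^{2} = 8 + \left(\left(t^{2} + t\right) + t\right)^{2} = 8 + \left(\left(t + t^{2}\right) + t\right)^{2} = 8 + \left(t^{2} + 2 t\right)^{2}$)
$-37805 - j{\left(- 2 z{\left(N{\left(1 \right)},2 \right)} \right)} = -37805 - \left(8 + \left(- 2 \sqrt{1 + 2 \cdot 2}\right)^{2} \left(2 - 2 \sqrt{1 + 2 \cdot 2}\right)^{2}\right) = -37805 - \left(8 + \left(- 2 \sqrt{1 + 4}\right)^{2} \left(2 - 2 \sqrt{1 + 4}\right)^{2}\right) = -37805 - \left(8 + \left(- 2 \sqrt{5}\right)^{2} \left(2 - 2 \sqrt{5}\right)^{2}\right) = -37805 - \left(8 + 20 \left(2 - 2 \sqrt{5}\right)^{2}\right) = -37813 - 20 \left(2 - 2 \sqrt{5}\right)^{2}$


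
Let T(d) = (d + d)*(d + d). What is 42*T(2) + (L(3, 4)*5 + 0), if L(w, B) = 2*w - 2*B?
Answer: 662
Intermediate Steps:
L(w, B) = -2*B + 2*w
T(d) = 4*d² (T(d) = (2*d)*(2*d) = 4*d²)
42*T(2) + (L(3, 4)*5 + 0) = 42*(4*2²) + ((-2*4 + 2*3)*5 + 0) = 42*(4*4) + ((-8 + 6)*5 + 0) = 42*16 + (-2*5 + 0) = 672 + (-10 + 0) = 672 - 10 = 662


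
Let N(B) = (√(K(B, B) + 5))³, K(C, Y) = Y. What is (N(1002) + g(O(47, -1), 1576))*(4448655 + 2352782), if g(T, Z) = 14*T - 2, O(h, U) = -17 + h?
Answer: 2843000666 + 6849047059*√1007 ≈ 2.2019e+11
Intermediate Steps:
g(T, Z) = -2 + 14*T
N(B) = (5 + B)^(3/2) (N(B) = (√(B + 5))³ = (√(5 + B))³ = (5 + B)^(3/2))
(N(1002) + g(O(47, -1), 1576))*(4448655 + 2352782) = ((5 + 1002)^(3/2) + (-2 + 14*(-17 + 47)))*(4448655 + 2352782) = (1007^(3/2) + (-2 + 14*30))*6801437 = (1007*√1007 + (-2 + 420))*6801437 = (1007*√1007 + 418)*6801437 = (418 + 1007*√1007)*6801437 = 2843000666 + 6849047059*√1007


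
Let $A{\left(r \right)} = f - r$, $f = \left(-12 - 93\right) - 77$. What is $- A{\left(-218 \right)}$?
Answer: $-36$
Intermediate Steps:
$f = -182$ ($f = -105 - 77 = -182$)
$A{\left(r \right)} = -182 - r$
$- A{\left(-218 \right)} = - (-182 - -218) = - (-182 + 218) = \left(-1\right) 36 = -36$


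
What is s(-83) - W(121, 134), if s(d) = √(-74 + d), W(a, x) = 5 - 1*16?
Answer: 11 + I*√157 ≈ 11.0 + 12.53*I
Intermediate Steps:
W(a, x) = -11 (W(a, x) = 5 - 16 = -11)
s(-83) - W(121, 134) = √(-74 - 83) - 1*(-11) = √(-157) + 11 = I*√157 + 11 = 11 + I*√157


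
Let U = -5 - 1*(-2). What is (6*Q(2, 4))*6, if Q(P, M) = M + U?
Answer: 36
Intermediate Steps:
U = -3 (U = -5 + 2 = -3)
Q(P, M) = -3 + M (Q(P, M) = M - 3 = -3 + M)
(6*Q(2, 4))*6 = (6*(-3 + 4))*6 = (6*1)*6 = 6*6 = 36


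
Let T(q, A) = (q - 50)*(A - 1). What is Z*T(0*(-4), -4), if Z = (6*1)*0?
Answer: 0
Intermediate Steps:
T(q, A) = (-1 + A)*(-50 + q) (T(q, A) = (-50 + q)*(-1 + A) = (-1 + A)*(-50 + q))
Z = 0 (Z = 6*0 = 0)
Z*T(0*(-4), -4) = 0*(50 - 0*(-4) - 50*(-4) - 0*(-4)) = 0*(50 - 1*0 + 200 - 4*0) = 0*(50 + 0 + 200 + 0) = 0*250 = 0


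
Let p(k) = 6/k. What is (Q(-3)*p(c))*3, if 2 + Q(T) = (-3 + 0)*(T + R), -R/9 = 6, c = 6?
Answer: 507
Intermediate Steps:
R = -54 (R = -9*6 = -54)
Q(T) = 160 - 3*T (Q(T) = -2 + (-3 + 0)*(T - 54) = -2 - 3*(-54 + T) = -2 + (162 - 3*T) = 160 - 3*T)
(Q(-3)*p(c))*3 = ((160 - 3*(-3))*(6/6))*3 = ((160 + 9)*(6*(1/6)))*3 = (169*1)*3 = 169*3 = 507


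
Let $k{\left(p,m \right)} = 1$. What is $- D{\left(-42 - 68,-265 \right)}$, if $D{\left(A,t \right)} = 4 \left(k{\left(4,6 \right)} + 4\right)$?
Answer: $-20$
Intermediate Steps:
$D{\left(A,t \right)} = 20$ ($D{\left(A,t \right)} = 4 \left(1 + 4\right) = 4 \cdot 5 = 20$)
$- D{\left(-42 - 68,-265 \right)} = \left(-1\right) 20 = -20$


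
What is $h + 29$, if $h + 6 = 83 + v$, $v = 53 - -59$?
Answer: $218$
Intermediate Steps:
$v = 112$ ($v = 53 + 59 = 112$)
$h = 189$ ($h = -6 + \left(83 + 112\right) = -6 + 195 = 189$)
$h + 29 = 189 + 29 = 218$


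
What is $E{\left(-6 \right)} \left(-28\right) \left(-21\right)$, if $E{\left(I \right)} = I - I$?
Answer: $0$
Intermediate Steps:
$E{\left(I \right)} = 0$
$E{\left(-6 \right)} \left(-28\right) \left(-21\right) = 0 \left(-28\right) \left(-21\right) = 0 \left(-21\right) = 0$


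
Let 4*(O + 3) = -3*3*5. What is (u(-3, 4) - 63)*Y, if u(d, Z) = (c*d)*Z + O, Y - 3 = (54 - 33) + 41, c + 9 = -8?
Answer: 32955/4 ≈ 8238.8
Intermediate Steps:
c = -17 (c = -9 - 8 = -17)
O = -57/4 (O = -3 + (-3*3*5)/4 = -3 + (-9*5)/4 = -3 + (¼)*(-45) = -3 - 45/4 = -57/4 ≈ -14.250)
Y = 65 (Y = 3 + ((54 - 33) + 41) = 3 + (21 + 41) = 3 + 62 = 65)
u(d, Z) = -57/4 - 17*Z*d (u(d, Z) = (-17*d)*Z - 57/4 = -17*Z*d - 57/4 = -57/4 - 17*Z*d)
(u(-3, 4) - 63)*Y = ((-57/4 - 17*4*(-3)) - 63)*65 = ((-57/4 + 204) - 63)*65 = (759/4 - 63)*65 = (507/4)*65 = 32955/4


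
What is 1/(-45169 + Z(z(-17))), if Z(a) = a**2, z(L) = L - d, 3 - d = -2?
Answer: -1/44685 ≈ -2.2379e-5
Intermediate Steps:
d = 5 (d = 3 - 1*(-2) = 3 + 2 = 5)
z(L) = -5 + L (z(L) = L - 1*5 = L - 5 = -5 + L)
1/(-45169 + Z(z(-17))) = 1/(-45169 + (-5 - 17)**2) = 1/(-45169 + (-22)**2) = 1/(-45169 + 484) = 1/(-44685) = -1/44685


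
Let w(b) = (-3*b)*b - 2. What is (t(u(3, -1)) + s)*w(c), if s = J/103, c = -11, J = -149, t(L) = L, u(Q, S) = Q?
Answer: -58400/103 ≈ -566.99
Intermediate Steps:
s = -149/103 ≈ -1.4466
w(b) = -2 - 3*b**2 (w(b) = -3*b**2 - 2 = -2 - 3*b**2)
(t(u(3, -1)) + s)*w(c) = (3 - 149/103)*(-2 - 3*(-11)**2) = 160*(-2 - 3*121)/103 = 160*(-2 - 363)/103 = (160/103)*(-365) = -58400/103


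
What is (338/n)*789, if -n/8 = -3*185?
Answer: 44447/740 ≈ 60.064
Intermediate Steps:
n = 4440 (n = -(-24)*185 = -8*(-555) = 4440)
(338/n)*789 = (338/4440)*789 = (338*(1/4440))*789 = (169/2220)*789 = 44447/740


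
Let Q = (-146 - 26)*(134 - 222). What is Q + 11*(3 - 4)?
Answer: 15125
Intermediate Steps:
Q = 15136 (Q = -172*(-88) = 15136)
Q + 11*(3 - 4) = 15136 + 11*(3 - 4) = 15136 + 11*(-1) = 15136 - 11 = 15125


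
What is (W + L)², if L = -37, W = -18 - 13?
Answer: 4624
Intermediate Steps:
W = -31
(W + L)² = (-31 - 37)² = (-68)² = 4624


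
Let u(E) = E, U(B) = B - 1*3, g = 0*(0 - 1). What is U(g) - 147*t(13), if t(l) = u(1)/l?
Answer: -186/13 ≈ -14.308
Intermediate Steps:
g = 0 (g = 0*(-1) = 0)
U(B) = -3 + B (U(B) = B - 3 = -3 + B)
t(l) = 1/l
U(g) - 147*t(13) = (-3 + 0) - 147/13 = -3 - 147*1/13 = -3 - 147/13 = -186/13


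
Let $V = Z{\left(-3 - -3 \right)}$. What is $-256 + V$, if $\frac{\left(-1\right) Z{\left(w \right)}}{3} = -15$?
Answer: $-211$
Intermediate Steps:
$Z{\left(w \right)} = 45$ ($Z{\left(w \right)} = \left(-3\right) \left(-15\right) = 45$)
$V = 45$
$-256 + V = -256 + 45 = -211$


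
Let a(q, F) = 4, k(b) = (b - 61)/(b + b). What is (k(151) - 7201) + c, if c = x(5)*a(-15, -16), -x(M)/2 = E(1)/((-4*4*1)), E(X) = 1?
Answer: -2174461/302 ≈ -7200.2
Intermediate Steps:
k(b) = (-61 + b)/(2*b) (k(b) = (-61 + b)/((2*b)) = (-61 + b)*(1/(2*b)) = (-61 + b)/(2*b))
x(M) = 1/8 (x(M) = -2/(-4*4*1) = -2/((-16*1)) = -2/(-16) = -2*(-1)/16 = -2*(-1/16) = 1/8)
c = 1/2 (c = (1/8)*4 = 1/2 ≈ 0.50000)
(k(151) - 7201) + c = ((1/2)*(-61 + 151)/151 - 7201) + 1/2 = ((1/2)*(1/151)*90 - 7201) + 1/2 = (45/151 - 7201) + 1/2 = -1087306/151 + 1/2 = -2174461/302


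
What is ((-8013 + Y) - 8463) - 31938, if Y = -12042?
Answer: -60456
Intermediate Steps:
((-8013 + Y) - 8463) - 31938 = ((-8013 - 12042) - 8463) - 31938 = (-20055 - 8463) - 31938 = -28518 - 31938 = -60456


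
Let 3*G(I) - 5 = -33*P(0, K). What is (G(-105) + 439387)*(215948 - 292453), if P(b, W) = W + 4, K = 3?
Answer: -100828617175/3 ≈ -3.3610e+10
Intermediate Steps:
P(b, W) = 4 + W
G(I) = -226/3 (G(I) = 5/3 + (-33*(4 + 3))/3 = 5/3 + (-33*7)/3 = 5/3 + (1/3)*(-231) = 5/3 - 77 = -226/3)
(G(-105) + 439387)*(215948 - 292453) = (-226/3 + 439387)*(215948 - 292453) = (1317935/3)*(-76505) = -100828617175/3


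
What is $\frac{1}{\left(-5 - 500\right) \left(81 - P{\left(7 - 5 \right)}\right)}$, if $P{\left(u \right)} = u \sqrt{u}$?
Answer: $- \frac{81}{3309265} - \frac{2 \sqrt{2}}{3309265} \approx -2.5331 \cdot 10^{-5}$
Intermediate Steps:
$P{\left(u \right)} = u^{\frac{3}{2}}$
$\frac{1}{\left(-5 - 500\right) \left(81 - P{\left(7 - 5 \right)}\right)} = \frac{1}{\left(-5 - 500\right) \left(81 - \left(7 - 5\right)^{\frac{3}{2}}\right)} = \frac{1}{\left(-505\right) \left(81 - 2^{\frac{3}{2}}\right)} = - \frac{1}{505 \left(81 - 2 \sqrt{2}\right)}$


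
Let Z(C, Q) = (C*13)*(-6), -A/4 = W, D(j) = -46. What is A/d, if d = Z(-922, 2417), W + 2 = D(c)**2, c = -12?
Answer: -2114/17979 ≈ -0.11758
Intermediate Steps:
W = 2114 (W = -2 + (-46)**2 = -2 + 2116 = 2114)
A = -8456 (A = -4*2114 = -8456)
Z(C, Q) = -78*C (Z(C, Q) = (13*C)*(-6) = -78*C)
d = 71916 (d = -78*(-922) = 71916)
A/d = -8456/71916 = -8456*1/71916 = -2114/17979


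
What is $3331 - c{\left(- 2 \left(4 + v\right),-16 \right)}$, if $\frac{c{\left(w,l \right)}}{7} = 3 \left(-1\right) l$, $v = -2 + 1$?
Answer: $2995$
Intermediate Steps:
$v = -1$
$c{\left(w,l \right)} = - 21 l$ ($c{\left(w,l \right)} = 7 \cdot 3 \left(-1\right) l = 7 \left(- 3 l\right) = - 21 l$)
$3331 - c{\left(- 2 \left(4 + v\right),-16 \right)} = 3331 - \left(-21\right) \left(-16\right) = 3331 - 336 = 2995$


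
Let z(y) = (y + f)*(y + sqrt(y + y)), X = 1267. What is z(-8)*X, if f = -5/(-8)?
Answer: 74753 - 74753*I/2 ≈ 74753.0 - 37377.0*I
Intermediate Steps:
f = 5/8 (f = -5*(-1/8) = 5/8 ≈ 0.62500)
z(y) = (5/8 + y)*(y + sqrt(2)*sqrt(y)) (z(y) = (y + 5/8)*(y + sqrt(y + y)) = (5/8 + y)*(y + sqrt(2*y)) = (5/8 + y)*(y + sqrt(2)*sqrt(y)))
z(-8)*X = ((-8)**2 + (5/8)*(-8) + sqrt(2)*(-8)**(3/2) + 5*sqrt(2)*sqrt(-8)/8)*1267 = (64 - 5 + sqrt(2)*(-16*I*sqrt(2)) + 5*sqrt(2)*(2*I*sqrt(2))/8)*1267 = (64 - 5 - 32*I + 5*I/2)*1267 = (59 - 59*I/2)*1267 = 74753 - 74753*I/2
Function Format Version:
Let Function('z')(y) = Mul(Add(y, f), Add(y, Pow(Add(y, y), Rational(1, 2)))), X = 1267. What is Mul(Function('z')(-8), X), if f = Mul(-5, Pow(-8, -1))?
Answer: Add(74753, Mul(Rational(-74753, 2), I)) ≈ Add(74753., Mul(-37377., I))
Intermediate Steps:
f = Rational(5, 8) (f = Mul(-5, Rational(-1, 8)) = Rational(5, 8) ≈ 0.62500)
Function('z')(y) = Mul(Add(Rational(5, 8), y), Add(y, Mul(Pow(2, Rational(1, 2)), Pow(y, Rational(1, 2))))) (Function('z')(y) = Mul(Add(y, Rational(5, 8)), Add(y, Pow(Add(y, y), Rational(1, 2)))) = Mul(Add(Rational(5, 8), y), Add(y, Pow(Mul(2, y), Rational(1, 2)))) = Mul(Add(Rational(5, 8), y), Add(y, Mul(Pow(2, Rational(1, 2)), Pow(y, Rational(1, 2))))))
Mul(Function('z')(-8), X) = Mul(Add(Pow(-8, 2), Mul(Rational(5, 8), -8), Mul(Pow(2, Rational(1, 2)), Pow(-8, Rational(3, 2))), Mul(Rational(5, 8), Pow(2, Rational(1, 2)), Pow(-8, Rational(1, 2)))), 1267) = Mul(Add(64, -5, Mul(Pow(2, Rational(1, 2)), Mul(-16, I, Pow(2, Rational(1, 2)))), Mul(Rational(5, 8), Pow(2, Rational(1, 2)), Mul(2, I, Pow(2, Rational(1, 2))))), 1267) = Mul(Add(64, -5, Mul(-32, I), Mul(Rational(5, 2), I)), 1267) = Mul(Add(59, Mul(Rational(-59, 2), I)), 1267) = Add(74753, Mul(Rational(-74753, 2), I))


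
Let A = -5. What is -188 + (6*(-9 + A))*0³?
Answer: -188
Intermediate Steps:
-188 + (6*(-9 + A))*0³ = -188 + (6*(-9 - 5))*0³ = -188 + (6*(-14))*0 = -188 - 84*0 = -188 + 0 = -188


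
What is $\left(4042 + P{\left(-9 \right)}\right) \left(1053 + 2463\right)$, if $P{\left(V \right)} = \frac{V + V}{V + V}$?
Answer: $14215188$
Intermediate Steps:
$P{\left(V \right)} = 1$ ($P{\left(V \right)} = \frac{2 V}{2 V} = 2 V \frac{1}{2 V} = 1$)
$\left(4042 + P{\left(-9 \right)}\right) \left(1053 + 2463\right) = \left(4042 + 1\right) \left(1053 + 2463\right) = 4043 \cdot 3516 = 14215188$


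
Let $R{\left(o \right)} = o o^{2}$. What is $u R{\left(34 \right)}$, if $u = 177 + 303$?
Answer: $18865920$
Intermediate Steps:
$R{\left(o \right)} = o^{3}$
$u = 480$
$u R{\left(34 \right)} = 480 \cdot 34^{3} = 480 \cdot 39304 = 18865920$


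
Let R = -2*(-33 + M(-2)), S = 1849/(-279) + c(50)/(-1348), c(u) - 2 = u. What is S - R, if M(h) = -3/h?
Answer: -6550189/94023 ≈ -69.666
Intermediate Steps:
c(u) = 2 + u
S = -626740/94023 (S = 1849/(-279) + (2 + 50)/(-1348) = 1849*(-1/279) + 52*(-1/1348) = -1849/279 - 13/337 = -626740/94023 ≈ -6.6658)
R = 63 (R = -2*(-33 - 3/(-2)) = -2*(-33 - 3*(-½)) = -2*(-33 + 3/2) = -2*(-63/2) = 63)
S - R = -626740/94023 - 1*63 = -626740/94023 - 63 = -6550189/94023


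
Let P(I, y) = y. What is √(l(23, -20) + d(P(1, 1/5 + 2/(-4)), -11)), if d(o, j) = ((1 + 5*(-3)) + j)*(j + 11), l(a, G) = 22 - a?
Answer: I ≈ 1.0*I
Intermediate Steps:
d(o, j) = (-14 + j)*(11 + j) (d(o, j) = ((1 - 15) + j)*(11 + j) = (-14 + j)*(11 + j))
√(l(23, -20) + d(P(1, 1/5 + 2/(-4)), -11)) = √((22 - 1*23) + (-154 + (-11)² - 3*(-11))) = √((22 - 23) + (-154 + 121 + 33)) = √(-1 + 0) = √(-1) = I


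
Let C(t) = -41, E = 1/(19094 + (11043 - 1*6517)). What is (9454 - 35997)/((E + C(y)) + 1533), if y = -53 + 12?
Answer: -56995060/3203731 ≈ -17.790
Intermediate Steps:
y = -41
E = 1/23620 (E = 1/(19094 + (11043 - 6517)) = 1/(19094 + 4526) = 1/23620 ≈ 4.2337e-5)
(9454 - 35997)/((E + C(y)) + 1533) = (9454 - 35997)/((1/23620 - 41) + 1533) = -26543/(-968419/23620 + 1533) = -26543/35241041/23620 = -26543*23620/35241041 = -56995060/3203731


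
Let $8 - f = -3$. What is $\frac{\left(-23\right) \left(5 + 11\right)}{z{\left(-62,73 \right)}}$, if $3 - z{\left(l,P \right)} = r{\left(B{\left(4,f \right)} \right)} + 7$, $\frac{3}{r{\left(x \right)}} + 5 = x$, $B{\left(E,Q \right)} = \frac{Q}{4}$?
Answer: $138$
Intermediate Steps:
$f = 11$ ($f = 8 - -3 = 8 + 3 = 11$)
$B{\left(E,Q \right)} = \frac{Q}{4}$ ($B{\left(E,Q \right)} = Q \frac{1}{4} = \frac{Q}{4}$)
$r{\left(x \right)} = \frac{3}{-5 + x}$
$z{\left(l,P \right)} = - \frac{8}{3}$ ($z{\left(l,P \right)} = 3 - \left(\frac{3}{-5 + \frac{1}{4} \cdot 11} + 7\right) = 3 - \left(\frac{3}{-5 + \frac{11}{4}} + 7\right) = 3 - \left(\frac{3}{- \frac{9}{4}} + 7\right) = 3 - \left(3 \left(- \frac{4}{9}\right) + 7\right) = 3 - \left(- \frac{4}{3} + 7\right) = 3 - \frac{17}{3} = - \frac{8}{3}$)
$\frac{\left(-23\right) \left(5 + 11\right)}{z{\left(-62,73 \right)}} = \frac{\left(-23\right) \left(5 + 11\right)}{- \frac{8}{3}} = \left(-23\right) 16 \left(- \frac{3}{8}\right) = \left(-368\right) \left(- \frac{3}{8}\right) = 138$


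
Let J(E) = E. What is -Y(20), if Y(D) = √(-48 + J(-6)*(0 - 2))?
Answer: -6*I ≈ -6.0*I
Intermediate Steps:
Y(D) = 6*I (Y(D) = √(-48 - 6*(0 - 2)) = √(-48 - 6*(-2)) = √(-48 + 12) = √(-36) = 6*I)
-Y(20) = -6*I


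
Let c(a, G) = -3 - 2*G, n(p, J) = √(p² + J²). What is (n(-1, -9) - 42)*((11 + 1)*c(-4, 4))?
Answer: 5544 - 132*√82 ≈ 4348.7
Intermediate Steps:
n(p, J) = √(J² + p²)
(n(-1, -9) - 42)*((11 + 1)*c(-4, 4)) = (√((-9)² + (-1)²) - 42)*((11 + 1)*(-3 - 2*4)) = (√(81 + 1) - 42)*(12*(-3 - 8)) = (√82 - 42)*(12*(-11)) = (-42 + √82)*(-132) = 5544 - 132*√82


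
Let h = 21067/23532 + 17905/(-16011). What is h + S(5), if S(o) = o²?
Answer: 3111744859/125590284 ≈ 24.777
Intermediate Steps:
h = -28012241/125590284 (h = 21067*(1/23532) + 17905*(-1/16011) = 21067/23532 - 17905/16011 = -28012241/125590284 ≈ -0.22304)
h + S(5) = -28012241/125590284 + 5² = -28012241/125590284 + 25 = 3111744859/125590284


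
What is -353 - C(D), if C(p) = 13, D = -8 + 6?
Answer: -366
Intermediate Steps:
D = -2
-353 - C(D) = -353 - 1*13 = -353 - 13 = -366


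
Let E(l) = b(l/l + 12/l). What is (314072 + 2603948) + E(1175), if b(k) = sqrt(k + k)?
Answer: 2918020 + sqrt(111578)/235 ≈ 2.9180e+6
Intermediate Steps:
b(k) = sqrt(2)*sqrt(k) (b(k) = sqrt(2*k) = sqrt(2)*sqrt(k))
E(l) = sqrt(2)*sqrt(1 + 12/l) (E(l) = sqrt(2)*sqrt(l/l + 12/l) = sqrt(2)*sqrt(1 + 12/l))
(314072 + 2603948) + E(1175) = (314072 + 2603948) + sqrt(2)*sqrt((12 + 1175)/1175) = 2918020 + sqrt(2)*sqrt((1/1175)*1187) = 2918020 + sqrt(2)*sqrt(1187/1175) = 2918020 + sqrt(2)*(sqrt(55789)/235) = 2918020 + sqrt(111578)/235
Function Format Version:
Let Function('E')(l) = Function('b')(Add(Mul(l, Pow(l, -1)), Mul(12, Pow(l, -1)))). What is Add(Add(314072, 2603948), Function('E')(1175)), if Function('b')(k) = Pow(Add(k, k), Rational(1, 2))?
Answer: Add(2918020, Mul(Rational(1, 235), Pow(111578, Rational(1, 2)))) ≈ 2.9180e+6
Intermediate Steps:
Function('b')(k) = Mul(Pow(2, Rational(1, 2)), Pow(k, Rational(1, 2))) (Function('b')(k) = Pow(Mul(2, k), Rational(1, 2)) = Mul(Pow(2, Rational(1, 2)), Pow(k, Rational(1, 2))))
Function('E')(l) = Mul(Pow(2, Rational(1, 2)), Pow(Add(1, Mul(12, Pow(l, -1))), Rational(1, 2))) (Function('E')(l) = Mul(Pow(2, Rational(1, 2)), Pow(Add(Mul(l, Pow(l, -1)), Mul(12, Pow(l, -1))), Rational(1, 2))) = Mul(Pow(2, Rational(1, 2)), Pow(Add(1, Mul(12, Pow(l, -1))), Rational(1, 2))))
Add(Add(314072, 2603948), Function('E')(1175)) = Add(Add(314072, 2603948), Mul(Pow(2, Rational(1, 2)), Pow(Mul(Pow(1175, -1), Add(12, 1175)), Rational(1, 2)))) = Add(2918020, Mul(Pow(2, Rational(1, 2)), Pow(Mul(Rational(1, 1175), 1187), Rational(1, 2)))) = Add(2918020, Mul(Pow(2, Rational(1, 2)), Pow(Rational(1187, 1175), Rational(1, 2)))) = Add(2918020, Mul(Pow(2, Rational(1, 2)), Mul(Rational(1, 235), Pow(55789, Rational(1, 2))))) = Add(2918020, Mul(Rational(1, 235), Pow(111578, Rational(1, 2))))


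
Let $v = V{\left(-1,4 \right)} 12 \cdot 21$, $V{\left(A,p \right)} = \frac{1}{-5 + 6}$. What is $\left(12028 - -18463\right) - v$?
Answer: $30239$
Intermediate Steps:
$V{\left(A,p \right)} = 1$ ($V{\left(A,p \right)} = 1^{-1} = 1$)
$v = 252$ ($v = 1 \cdot 12 \cdot 21 = 12 \cdot 21 = 252$)
$\left(12028 - -18463\right) - v = \left(12028 - -18463\right) - 252 = \left(12028 + 18463\right) - 252 = 30491 - 252 = 30239$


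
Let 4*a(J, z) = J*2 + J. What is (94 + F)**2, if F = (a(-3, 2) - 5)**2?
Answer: 5499025/256 ≈ 21481.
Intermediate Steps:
a(J, z) = 3*J/4 (a(J, z) = (J*2 + J)/4 = (2*J + J)/4 = (3*J)/4 = 3*J/4)
F = 841/16 (F = ((3/4)*(-3) - 5)**2 = (-9/4 - 5)**2 = (-29/4)**2 = 841/16 ≈ 52.563)
(94 + F)**2 = (94 + 841/16)**2 = (2345/16)**2 = 5499025/256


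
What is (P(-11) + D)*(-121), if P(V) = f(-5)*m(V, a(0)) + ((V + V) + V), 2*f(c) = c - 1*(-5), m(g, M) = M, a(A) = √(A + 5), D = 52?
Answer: -2299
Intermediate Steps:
a(A) = √(5 + A)
f(c) = 5/2 + c/2 (f(c) = (c - 1*(-5))/2 = (c + 5)/2 = (5 + c)/2 = 5/2 + c/2)
P(V) = 3*V (P(V) = (5/2 + (½)*(-5))*√(5 + 0) + ((V + V) + V) = (5/2 - 5/2)*√5 + (2*V + V) = 0*√5 + 3*V = 0 + 3*V = 3*V)
(P(-11) + D)*(-121) = (3*(-11) + 52)*(-121) = (-33 + 52)*(-121) = 19*(-121) = -2299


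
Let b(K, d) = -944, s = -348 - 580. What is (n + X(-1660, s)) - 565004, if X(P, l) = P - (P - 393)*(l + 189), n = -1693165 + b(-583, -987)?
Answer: -3777940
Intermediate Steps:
s = -928
n = -1694109 (n = -1693165 - 944 = -1694109)
X(P, l) = P - (-393 + P)*(189 + l)
(n + X(-1660, s)) - 565004 = (-1694109 + (74277 - 188*(-1660) + 393*(-928) - 1*(-1660)*(-928))) - 565004 = (-1694109 + (74277 + 312080 - 364704 - 1540480)) - 565004 = (-1694109 - 1518827) - 565004 = -3212936 - 565004 = -3777940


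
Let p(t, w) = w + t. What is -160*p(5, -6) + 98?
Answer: 258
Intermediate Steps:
p(t, w) = t + w
-160*p(5, -6) + 98 = -160*(5 - 6) + 98 = -160*(-1) + 98 = 160 + 98 = 258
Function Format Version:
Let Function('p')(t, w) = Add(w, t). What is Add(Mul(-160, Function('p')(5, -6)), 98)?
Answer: 258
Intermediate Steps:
Function('p')(t, w) = Add(t, w)
Add(Mul(-160, Function('p')(5, -6)), 98) = Add(Mul(-160, Add(5, -6)), 98) = Add(Mul(-160, -1), 98) = Add(160, 98) = 258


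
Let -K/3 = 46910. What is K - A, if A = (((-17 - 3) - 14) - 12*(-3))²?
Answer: -140734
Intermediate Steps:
K = -140730 (K = -3*46910 = -140730)
A = 4 (A = ((-20 - 14) + 36)² = (-34 + 36)² = 2² = 4)
K - A = -140730 - 1*4 = -140730 - 4 = -140734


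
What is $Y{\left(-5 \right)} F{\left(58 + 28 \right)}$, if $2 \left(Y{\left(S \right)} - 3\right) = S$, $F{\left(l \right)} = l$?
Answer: $43$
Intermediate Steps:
$Y{\left(S \right)} = 3 + \frac{S}{2}$
$Y{\left(-5 \right)} F{\left(58 + 28 \right)} = \left(3 + \frac{1}{2} \left(-5\right)\right) \left(58 + 28\right) = \left(3 - \frac{5}{2}\right) 86 = \frac{1}{2} \cdot 86 = 43$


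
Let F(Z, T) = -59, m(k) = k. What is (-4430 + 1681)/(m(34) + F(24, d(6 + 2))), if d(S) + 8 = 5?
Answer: 2749/25 ≈ 109.96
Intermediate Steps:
d(S) = -3 (d(S) = -8 + 5 = -3)
(-4430 + 1681)/(m(34) + F(24, d(6 + 2))) = (-4430 + 1681)/(34 - 59) = -2749/(-25) = -2749*(-1/25) = 2749/25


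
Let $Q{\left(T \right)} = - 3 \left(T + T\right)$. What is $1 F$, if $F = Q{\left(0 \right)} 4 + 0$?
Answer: $0$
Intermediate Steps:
$Q{\left(T \right)} = - 6 T$ ($Q{\left(T \right)} = - 3 \cdot 2 T = - 6 T$)
$F = 0$ ($F = \left(-6\right) 0 \cdot 4 + 0 = 0 \cdot 4 + 0 = 0 + 0 = 0$)
$1 F = 1 \cdot 0 = 0$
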